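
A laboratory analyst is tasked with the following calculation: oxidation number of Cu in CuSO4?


Sulfate is -2, so Cu = +2
Oxidation number: +2

+2


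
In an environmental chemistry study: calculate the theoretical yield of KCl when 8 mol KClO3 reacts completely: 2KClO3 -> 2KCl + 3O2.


Mole ratio KCl:KClO3 = 2:2
n(KCl) = 8 × 2/2 = 8.000 mol
mass = 8.000 × 74.55 = 596.4 g

596.4 g


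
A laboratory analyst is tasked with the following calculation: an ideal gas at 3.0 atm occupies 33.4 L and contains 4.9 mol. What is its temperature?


PV = nRT  (R = 0.08206 L·atm/(mol·K))
T = PV/(nR) = 3.0×33.4/(4.9×0.08206)
= 100.20/0.402094
= 249.20 K

249.20 K


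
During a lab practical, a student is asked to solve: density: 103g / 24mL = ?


ρ = mass/volume
= 103/24
= 4.292 g/mL

4.292 g/mL


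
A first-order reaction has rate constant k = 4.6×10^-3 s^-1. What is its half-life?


t½ = ln2/k = 0.693147/(4.6×10^-3 s^-1)
= 150.7 s

150.7 s


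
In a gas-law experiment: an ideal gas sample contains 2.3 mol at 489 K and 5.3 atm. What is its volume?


PV = nRT  (R = 0.08206 L·atm/(mol·K))
V = nRT/P = 2.3×0.08206×489/5.3
= 17.414 L

17.414 L


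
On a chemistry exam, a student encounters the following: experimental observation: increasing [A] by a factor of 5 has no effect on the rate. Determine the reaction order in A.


rate ∝ [A]^n
rate ∝ [A]^0
Order in A: 0

0


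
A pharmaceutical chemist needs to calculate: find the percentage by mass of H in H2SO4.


M(H2SO4) = 2×1.008 + 1×32.07 + 4×16.0 = 98.086 g/mol
Mass of H = 2 × 1.008 = 2.016 g/mol
% H = 2.016/98.086 × 100 = 2.06%

2.06%


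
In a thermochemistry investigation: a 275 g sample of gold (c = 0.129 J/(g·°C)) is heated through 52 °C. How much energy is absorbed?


q = mcΔT = 275 × 0.129 × 52
= 1844.70 J

1844.70 J


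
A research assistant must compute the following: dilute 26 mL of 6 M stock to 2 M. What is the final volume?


C1V1 = C2V2
6 × 26 = 2 × V2
V2 = 156/2 = 78.0 mL

78.0 mL


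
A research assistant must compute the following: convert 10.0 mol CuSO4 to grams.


M(CuSO4) = 159.62 g/mol
mass = n × M = 10.0 × 159.62 = 1596.20 g

1596.20 g


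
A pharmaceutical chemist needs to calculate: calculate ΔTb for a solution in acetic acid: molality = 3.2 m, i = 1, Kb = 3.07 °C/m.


ΔTb = Kb × m × i
= 3.07 × 3.2 × 1
= 9.824 °C

9.824 °C


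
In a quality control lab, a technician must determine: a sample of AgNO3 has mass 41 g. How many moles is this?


M(AgNO3) = 169.88 g/mol
n = mass/M = 41/169.88 = 0.2413 mol

0.2413 mol


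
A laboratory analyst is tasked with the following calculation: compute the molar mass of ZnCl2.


M(ZnCl2) = 1×65.38 + 2×35.45
= 65.38 + 70.9
= 136.28 g/mol

136.28 g/mol


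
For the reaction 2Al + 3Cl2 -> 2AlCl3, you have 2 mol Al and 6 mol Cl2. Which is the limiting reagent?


Mole ratio available / coefficient:
  Al: 2/2 = 1.000
  Cl2: 6/3 = 2.000
Smaller ratio is limiting.

Al


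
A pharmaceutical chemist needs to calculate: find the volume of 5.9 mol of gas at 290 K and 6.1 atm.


PV = nRT  (R = 0.08206 L·atm/(mol·K))
V = nRT/P = 5.9×0.08206×290/6.1
= 23.017 L

23.017 L


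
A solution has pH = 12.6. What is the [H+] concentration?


[H+] = 10^(-pH) = 10^(-12.6)
= 2.51×10^-13 M

2.51×10^-13 M


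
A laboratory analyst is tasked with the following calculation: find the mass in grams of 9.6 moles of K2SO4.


M(K2SO4) = 174.27 g/mol
mass = n × M = 9.6 × 174.27 = 1672.99 g

1672.99 g


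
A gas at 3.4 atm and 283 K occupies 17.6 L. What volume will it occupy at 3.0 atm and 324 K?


P1V1/T1 = P2V2/T2
V2 = P1V1T2/(T1P2)
= 3.4×17.6×324/(283×3.0)
= 22.836 L

22.836 L


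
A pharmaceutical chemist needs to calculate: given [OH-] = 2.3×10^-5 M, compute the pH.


pOH = -log10([OH-]) = -log10(2.3×10^-5)
= 5 - log10(2.3) = 4.64
pH = 14 - pOH = 14 - 4.64 = 9.36

9.36


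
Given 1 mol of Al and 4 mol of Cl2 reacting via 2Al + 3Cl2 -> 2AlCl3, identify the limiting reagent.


Mole ratio available / coefficient:
  Al: 1/2 = 0.500
  Cl2: 4/3 = 1.333
Smaller ratio is limiting.

Al


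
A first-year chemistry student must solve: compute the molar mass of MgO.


M(MgO) = 1×24.31 + 1×16.0
= 24.31 + 16.0
= 40.31 g/mol

40.31 g/mol


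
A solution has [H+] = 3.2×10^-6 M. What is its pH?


pH = -log10([H+]) = -log10(3.2×10^-6)
= 6 - log10(3.2)
= 6 - 0.51
= 5.49

5.49


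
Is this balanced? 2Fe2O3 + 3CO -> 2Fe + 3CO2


Equation: 2Fe2O3 + 3CO -> 2Fe + 3CO2
Check atoms: C: 3=3, Fe: 4≠2, O: 9≠6
Not balanced

No, not balanced


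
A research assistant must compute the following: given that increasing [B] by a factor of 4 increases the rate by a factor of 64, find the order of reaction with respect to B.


rate ∝ [B]^n
4^n = 64 → n = 3
Order in B: 3

3


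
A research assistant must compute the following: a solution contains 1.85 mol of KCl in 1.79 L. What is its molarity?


M = n/V = 1.85/1.79 = 1.034 mol/L

1.034 M


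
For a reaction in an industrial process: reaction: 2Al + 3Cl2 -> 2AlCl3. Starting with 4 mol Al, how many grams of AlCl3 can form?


Mole ratio AlCl3:Al = 2:2
n(AlCl3) = 4 × 2/2 = 4.000 mol
mass = 4.000 × 133.33 = 533.32 g

533.32 g


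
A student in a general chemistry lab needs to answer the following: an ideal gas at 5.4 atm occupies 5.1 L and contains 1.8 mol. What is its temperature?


PV = nRT  (R = 0.08206 L·atm/(mol·K))
T = PV/(nR) = 5.4×5.1/(1.8×0.08206)
= 27.54/0.147708
= 186.45 K

186.45 K


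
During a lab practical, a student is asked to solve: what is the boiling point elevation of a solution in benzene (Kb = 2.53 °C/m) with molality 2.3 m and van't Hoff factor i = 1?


ΔTb = Kb × m × i
= 2.53 × 2.3 × 1
= 5.819 °C

5.819 °C


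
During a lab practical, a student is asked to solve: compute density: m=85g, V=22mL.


ρ = mass/volume
= 85/22
= 3.864 g/mL

3.864 g/mL


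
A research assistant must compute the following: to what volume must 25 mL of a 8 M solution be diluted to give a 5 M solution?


C1V1 = C2V2
8 × 25 = 5 × V2
V2 = 200/5 = 40.0 mL

40.0 mL


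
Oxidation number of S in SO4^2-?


x + 4(-2) = -2, so x = +6
Oxidation number: +6

+6


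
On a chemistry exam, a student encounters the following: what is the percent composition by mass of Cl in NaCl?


M(NaCl) = 1×22.99 + 1×35.45 = 58.44 g/mol
Mass of Cl = 1 × 35.45 = 35.45 g/mol
% Cl = 35.45/58.44 × 100 = 60.66%

60.66%


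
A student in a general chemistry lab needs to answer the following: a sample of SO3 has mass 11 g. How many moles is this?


M(SO3) = 80.07 g/mol
n = mass/M = 11/80.07 = 0.1374 mol

0.1374 mol


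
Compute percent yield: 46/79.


% yield = actual/theoretical × 100
= 46/79 × 100
= 58.23%

58.23%


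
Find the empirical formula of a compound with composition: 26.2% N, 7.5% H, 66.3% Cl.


Assume 100 g sample. Moles of each element:
  N: 26.2/14.01 = 1.87 mol
  H: 7.5/1.008 = 7.44 mol
  Cl: 66.3/35.45 = 1.87 mol
Divide by smallest (1.87):
  N: 1.87/1.87 = 1.0
  H: 7.44/1.87 = 3.98
  Cl: 1.87/1.87 = 1.0
Empirical formula: NH4Cl

NH4Cl


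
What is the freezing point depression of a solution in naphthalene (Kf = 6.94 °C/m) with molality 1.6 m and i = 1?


ΔTf = Kf × m × i
= 6.94 × 1.6 × 1
= 11.104 °C

11.104 °C


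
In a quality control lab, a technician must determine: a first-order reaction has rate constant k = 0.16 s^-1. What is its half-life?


t½ = ln2/k = 0.693147/(0.16 s^-1)
= 4.332 s

4.332 s


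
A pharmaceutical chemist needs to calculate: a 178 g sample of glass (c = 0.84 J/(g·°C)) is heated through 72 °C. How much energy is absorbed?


q = mcΔT = 178 × 0.84 × 72
= 10765.44 J

10765.44 J


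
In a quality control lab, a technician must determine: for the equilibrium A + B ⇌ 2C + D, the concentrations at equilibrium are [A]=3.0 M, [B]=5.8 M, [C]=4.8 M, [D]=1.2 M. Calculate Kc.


Kc = [C]^2[D]/([A][B])
= (4.8^2 × 1.2^1)/(3.0^1 × 5.8^1)
= 27.648/17.4
= 1.589

1.589


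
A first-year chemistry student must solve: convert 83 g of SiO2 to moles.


M(SiO2) = 60.09 g/mol
n = mass/M = 83/60.09 = 1.3813 mol

1.3813 mol


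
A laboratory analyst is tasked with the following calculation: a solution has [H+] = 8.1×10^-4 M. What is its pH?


pH = -log10([H+]) = -log10(8.1×10^-4)
= 4 - log10(8.1)
= 4 - 0.91
= 3.09

3.09


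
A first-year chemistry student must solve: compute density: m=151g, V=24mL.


ρ = mass/volume
= 151/24
= 6.292 g/mL

6.292 g/mL


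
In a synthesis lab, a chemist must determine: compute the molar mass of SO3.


M(SO3) = 1×32.07 + 3×16.0
= 32.07 + 48.0
= 80.07 g/mol

80.07 g/mol


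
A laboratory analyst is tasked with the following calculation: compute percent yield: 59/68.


% yield = actual/theoretical × 100
= 59/68 × 100
= 86.76%

86.76%


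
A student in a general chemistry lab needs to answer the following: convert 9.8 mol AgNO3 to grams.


M(AgNO3) = 169.88 g/mol
mass = n × M = 9.8 × 169.88 = 1664.82 g

1664.82 g


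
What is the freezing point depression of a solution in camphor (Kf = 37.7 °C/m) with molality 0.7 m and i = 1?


ΔTf = Kf × m × i
= 37.7 × 0.7 × 1
= 26.39 °C

26.39 °C


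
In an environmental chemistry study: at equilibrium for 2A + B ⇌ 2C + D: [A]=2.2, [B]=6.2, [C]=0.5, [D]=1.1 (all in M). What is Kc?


Kc = [C]^2[D]/([A]^2[B])
= (0.5^2 × 1.1^1)/(2.2^2 × 6.2^1)
= 0.275/30.008
= 0.009164

0.009164


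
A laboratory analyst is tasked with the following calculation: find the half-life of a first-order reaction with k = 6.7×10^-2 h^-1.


t½ = ln2/k = 0.693147/(6.7×10^-2 h^-1)
= 10.35 h

10.35 h


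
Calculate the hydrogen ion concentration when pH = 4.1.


[H+] = 10^(-pH) = 10^(-4.1)
= 7.94×10^-5 M

7.94×10^-5 M


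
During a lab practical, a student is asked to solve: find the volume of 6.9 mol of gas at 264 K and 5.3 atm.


PV = nRT  (R = 0.08206 L·atm/(mol·K))
V = nRT/P = 6.9×0.08206×264/5.3
= 28.204 L

28.204 L


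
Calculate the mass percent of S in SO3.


M(SO3) = 1×32.07 + 3×16.0 = 80.07 g/mol
Mass of S = 1 × 32.07 = 32.07 g/mol
% S = 32.07/80.07 × 100 = 40.05%

40.05%


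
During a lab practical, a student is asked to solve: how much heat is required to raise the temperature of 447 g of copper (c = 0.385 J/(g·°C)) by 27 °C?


q = mcΔT = 447 × 0.385 × 27
= 4646.57 J

4646.57 J


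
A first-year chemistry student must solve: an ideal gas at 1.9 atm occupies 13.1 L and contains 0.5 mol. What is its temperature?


PV = nRT  (R = 0.08206 L·atm/(mol·K))
T = PV/(nR) = 1.9×13.1/(0.5×0.08206)
= 24.89/0.041030
= 606.63 K

606.63 K


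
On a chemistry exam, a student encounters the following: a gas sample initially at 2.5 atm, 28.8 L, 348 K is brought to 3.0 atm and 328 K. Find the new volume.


P1V1/T1 = P2V2/T2
V2 = P1V1T2/(T1P2)
= 2.5×28.8×328/(348×3.0)
= 22.621 L

22.621 L


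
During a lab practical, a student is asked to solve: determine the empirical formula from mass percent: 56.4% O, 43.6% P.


Assume 100 g sample. Moles of each element:
  O: 56.4/16.0 = 3.525 mol
  P: 43.6/30.97 = 1.408 mol
Divide by smallest (1.408):
  O: 3.525/1.408 = 2.5
  P: 1.408/1.408 = 1.0
Multiply all ratios by 2 to obtain whole numbers.
Empirical formula: P2O5

P2O5


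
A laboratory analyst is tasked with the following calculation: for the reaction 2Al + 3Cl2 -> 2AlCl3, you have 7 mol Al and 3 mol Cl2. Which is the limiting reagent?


Mole ratio available / coefficient:
  Al: 7/2 = 3.500
  Cl2: 3/3 = 1.000
Smaller ratio is limiting.

Cl2


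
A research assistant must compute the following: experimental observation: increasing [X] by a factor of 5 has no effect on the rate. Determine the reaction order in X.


rate ∝ [X]^n
rate ∝ [X]^0
Order in X: 0

0


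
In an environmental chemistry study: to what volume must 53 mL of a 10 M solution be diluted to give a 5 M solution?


C1V1 = C2V2
10 × 53 = 5 × V2
V2 = 530/5 = 106.0 mL

106.0 mL


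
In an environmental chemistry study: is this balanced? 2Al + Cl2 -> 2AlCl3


Equation: 2Al + Cl2 -> 2AlCl3
Check atoms: Al: 2=2, Cl: 2≠6
Not balanced

No, not balanced


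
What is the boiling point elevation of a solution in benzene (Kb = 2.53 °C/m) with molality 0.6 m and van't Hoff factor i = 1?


ΔTb = Kb × m × i
= 2.53 × 0.6 × 1
= 1.518 °C

1.518 °C


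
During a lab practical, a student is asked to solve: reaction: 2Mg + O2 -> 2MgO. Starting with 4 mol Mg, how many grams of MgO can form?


Mole ratio MgO:Mg = 2:2
n(MgO) = 4 × 2/2 = 4.000 mol
mass = 4.000 × 40.31 = 161.24 g

161.24 g


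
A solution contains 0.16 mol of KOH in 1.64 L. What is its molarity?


M = n/V = 0.16/1.64 = 0.098 mol/L

0.098 M


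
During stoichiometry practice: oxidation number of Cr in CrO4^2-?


x + 4(-2) = -2, so x = +6
Oxidation number: +6

+6


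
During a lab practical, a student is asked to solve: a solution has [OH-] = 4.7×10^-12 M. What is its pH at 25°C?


pOH = -log10([OH-]) = -log10(4.7×10^-12)
= 12 - log10(4.7) = 11.33
pH = 14 - pOH = 14 - 11.33 = 2.67

2.67


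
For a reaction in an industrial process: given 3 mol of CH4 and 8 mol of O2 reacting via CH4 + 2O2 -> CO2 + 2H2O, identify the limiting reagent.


Mole ratio available / coefficient:
  CH4: 3/1 = 3.000
  O2: 8/2 = 4.000
Smaller ratio is limiting.

CH4


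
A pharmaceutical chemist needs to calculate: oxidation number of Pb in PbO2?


x + 2(-2) = 0, so x = +4
Oxidation number: +4

+4


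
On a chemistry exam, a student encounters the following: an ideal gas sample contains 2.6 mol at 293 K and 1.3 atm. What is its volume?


PV = nRT  (R = 0.08206 L·atm/(mol·K))
V = nRT/P = 2.6×0.08206×293/1.3
= 48.087 L

48.087 L


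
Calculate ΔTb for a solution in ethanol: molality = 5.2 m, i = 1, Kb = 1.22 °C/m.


ΔTb = Kb × m × i
= 1.22 × 5.2 × 1
= 6.344 °C

6.344 °C


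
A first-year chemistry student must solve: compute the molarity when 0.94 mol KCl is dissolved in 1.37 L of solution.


M = n/V = 0.94/1.37 = 0.686 mol/L

0.686 M


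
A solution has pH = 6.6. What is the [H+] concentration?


[H+] = 10^(-pH) = 10^(-6.6)
= 2.51×10^-7 M

2.51×10^-7 M


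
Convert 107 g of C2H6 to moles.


M(C2H6) = 30.07 g/mol
n = mass/M = 107/30.07 = 3.5584 mol

3.5584 mol


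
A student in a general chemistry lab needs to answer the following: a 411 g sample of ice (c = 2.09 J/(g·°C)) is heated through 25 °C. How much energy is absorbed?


q = mcΔT = 411 × 2.09 × 25
= 21474.75 J

21474.75 J


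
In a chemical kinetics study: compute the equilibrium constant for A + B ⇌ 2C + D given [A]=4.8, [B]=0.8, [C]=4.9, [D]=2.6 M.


Kc = [C]^2[D]/([A][B])
= (4.9^2 × 2.6^1)/(4.8^1 × 0.8^1)
= 62.426/3.84
= 16.26

16.26


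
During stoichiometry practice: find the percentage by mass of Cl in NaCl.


M(NaCl) = 1×22.99 + 1×35.45 = 58.44 g/mol
Mass of Cl = 1 × 35.45 = 35.45 g/mol
% Cl = 35.45/58.44 × 100 = 60.66%

60.66%


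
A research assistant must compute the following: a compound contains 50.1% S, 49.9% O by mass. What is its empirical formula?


Assume 100 g sample. Moles of each element:
  S: 50.1/32.07 = 1.562 mol
  O: 49.9/16.0 = 3.119 mol
Divide by smallest (1.562):
  S: 1.562/1.562 = 1.0
  O: 3.119/1.562 = 2.0
Empirical formula: SO2

SO2


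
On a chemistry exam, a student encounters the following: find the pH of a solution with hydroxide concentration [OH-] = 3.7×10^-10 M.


pOH = -log10([OH-]) = -log10(3.7×10^-10)
= 10 - log10(3.7) = 9.43
pH = 14 - pOH = 14 - 9.43 = 4.57

4.57


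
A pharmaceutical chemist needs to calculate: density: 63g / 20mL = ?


ρ = mass/volume
= 63/20
= 3.15 g/mL

3.15 g/mL


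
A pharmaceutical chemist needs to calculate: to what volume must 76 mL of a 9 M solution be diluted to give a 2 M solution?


C1V1 = C2V2
9 × 76 = 2 × V2
V2 = 684/2 = 342.0 mL

342.0 mL


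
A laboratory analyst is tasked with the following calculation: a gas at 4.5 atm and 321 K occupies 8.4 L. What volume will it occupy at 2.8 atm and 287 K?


P1V1/T1 = P2V2/T2
V2 = P1V1T2/(T1P2)
= 4.5×8.4×287/(321×2.8)
= 12.07 L

12.07 L


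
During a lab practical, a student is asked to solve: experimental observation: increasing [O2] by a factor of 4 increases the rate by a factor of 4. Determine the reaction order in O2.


rate ∝ [O2]^n
4^n = 4 → n = 1
Order in O2: 1

1


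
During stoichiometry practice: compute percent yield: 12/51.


% yield = actual/theoretical × 100
= 12/51 × 100
= 23.53%

23.53%


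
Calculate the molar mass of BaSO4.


M(BaSO4) = 1×137.33 + 1×32.07 + 4×16.0
= 137.33 + 32.07 + 64.0
= 233.4 g/mol

233.4 g/mol


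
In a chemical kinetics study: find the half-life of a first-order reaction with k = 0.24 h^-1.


t½ = ln2/k = 0.693147/(0.24 h^-1)
= 2.888 h

2.888 h


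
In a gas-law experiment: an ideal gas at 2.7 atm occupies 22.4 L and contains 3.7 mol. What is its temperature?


PV = nRT  (R = 0.08206 L·atm/(mol·K))
T = PV/(nR) = 2.7×22.4/(3.7×0.08206)
= 60.48/0.303622
= 199.20 K

199.20 K


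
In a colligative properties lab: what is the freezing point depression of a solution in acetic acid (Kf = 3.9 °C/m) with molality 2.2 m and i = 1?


ΔTf = Kf × m × i
= 3.9 × 2.2 × 1
= 8.58 °C

8.58 °C


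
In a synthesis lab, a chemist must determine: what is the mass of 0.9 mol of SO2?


M(SO2) = 64.07 g/mol
mass = n × M = 0.9 × 64.07 = 57.66 g

57.66 g


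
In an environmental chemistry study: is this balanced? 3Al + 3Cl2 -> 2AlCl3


Equation: 3Al + 3Cl2 -> 2AlCl3
Check atoms: Al: 3≠2, Cl: 6=6
Not balanced

No, not balanced


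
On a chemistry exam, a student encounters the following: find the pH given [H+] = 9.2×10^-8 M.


pH = -log10([H+]) = -log10(9.2×10^-8)
= 8 - log10(9.2)
= 8 - 0.96
= 7.04

7.04


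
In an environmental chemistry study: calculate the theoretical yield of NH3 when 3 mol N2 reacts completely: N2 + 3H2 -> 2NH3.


Mole ratio NH3:N2 = 2:1
n(NH3) = 3 × 2/1 = 6.000 mol
mass = 6.000 × 17.03 = 102.18 g

102.18 g


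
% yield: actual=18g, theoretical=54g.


% yield = actual/theoretical × 100
= 18/54 × 100
= 33.33%

33.33%


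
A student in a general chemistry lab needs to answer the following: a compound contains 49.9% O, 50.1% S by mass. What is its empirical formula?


Assume 100 g sample. Moles of each element:
  O: 49.9/16.0 = 3.119 mol
  S: 50.1/32.07 = 1.562 mol
Divide by smallest (1.562):
  O: 3.119/1.562 = 2.0
  S: 1.562/1.562 = 1.0
Empirical formula: SO2

SO2


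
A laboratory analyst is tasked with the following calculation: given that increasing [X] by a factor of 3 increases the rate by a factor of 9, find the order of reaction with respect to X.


rate ∝ [X]^n
3^n = 9 → n = 2
Order in X: 2

2


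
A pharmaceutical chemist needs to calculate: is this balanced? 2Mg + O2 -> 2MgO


Equation: 2Mg + O2 -> 2MgO
Check atoms: Mg: 2=2, O: 2=2
Balanced

Yes, balanced


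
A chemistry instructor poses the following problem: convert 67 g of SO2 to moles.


M(SO2) = 64.07 g/mol
n = mass/M = 67/64.07 = 1.0457 mol

1.0457 mol


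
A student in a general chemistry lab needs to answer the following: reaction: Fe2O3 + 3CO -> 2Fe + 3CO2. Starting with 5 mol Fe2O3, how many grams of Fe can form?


Mole ratio Fe:Fe2O3 = 2:1
n(Fe) = 5 × 2/1 = 10.000 mol
mass = 10.000 × 55.85 = 558.5 g

558.5 g


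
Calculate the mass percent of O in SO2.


M(SO2) = 1×32.07 + 2×16.0 = 64.07 g/mol
Mass of O = 2 × 16.0 = 32.00 g/mol
% O = 32.00/64.07 × 100 = 49.95%

49.95%


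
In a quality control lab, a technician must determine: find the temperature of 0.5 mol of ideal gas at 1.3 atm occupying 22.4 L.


PV = nRT  (R = 0.08206 L·atm/(mol·K))
T = PV/(nR) = 1.3×22.4/(0.5×0.08206)
= 29.12/0.041030
= 709.72 K

709.72 K


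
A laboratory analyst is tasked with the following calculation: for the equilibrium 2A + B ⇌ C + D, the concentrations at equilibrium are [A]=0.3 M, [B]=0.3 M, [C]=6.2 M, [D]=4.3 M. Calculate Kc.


Kc = [C][D]/([A]^2[B])
= (6.2^1 × 4.3^1)/(0.3^2 × 0.3^1)
= 26.66/0.027
= 987.4

987.4


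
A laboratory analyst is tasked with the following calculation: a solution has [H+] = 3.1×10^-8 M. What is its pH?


pH = -log10([H+]) = -log10(3.1×10^-8)
= 8 - log10(3.1)
= 8 - 0.49
= 7.51

7.51


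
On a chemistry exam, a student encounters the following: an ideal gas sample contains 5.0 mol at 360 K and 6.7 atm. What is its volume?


PV = nRT  (R = 0.08206 L·atm/(mol·K))
V = nRT/P = 5.0×0.08206×360/6.7
= 22.046 L

22.046 L


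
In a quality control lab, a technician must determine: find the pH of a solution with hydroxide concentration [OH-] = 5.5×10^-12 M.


pOH = -log10([OH-]) = -log10(5.5×10^-12)
= 12 - log10(5.5) = 11.26
pH = 14 - pOH = 14 - 11.26 = 2.74

2.74


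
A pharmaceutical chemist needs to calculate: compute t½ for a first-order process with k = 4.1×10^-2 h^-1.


t½ = ln2/k = 0.693147/(4.1×10^-2 h^-1)
= 16.91 h

16.91 h


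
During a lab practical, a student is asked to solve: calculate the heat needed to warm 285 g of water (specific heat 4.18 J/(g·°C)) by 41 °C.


q = mcΔT = 285 × 4.18 × 41
= 48843.30 J

48843.30 J


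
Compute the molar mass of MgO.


M(MgO) = 1×24.31 + 1×16.0
= 24.31 + 16.0
= 40.31 g/mol

40.31 g/mol


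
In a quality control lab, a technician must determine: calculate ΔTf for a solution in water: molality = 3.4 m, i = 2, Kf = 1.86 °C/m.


ΔTf = Kf × m × i
= 1.86 × 3.4 × 2
= 12.648 °C

12.648 °C


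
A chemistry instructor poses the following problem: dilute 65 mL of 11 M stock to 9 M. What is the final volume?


C1V1 = C2V2
11 × 65 = 9 × V2
V2 = 715/9 = 79.44 mL

79.44 mL


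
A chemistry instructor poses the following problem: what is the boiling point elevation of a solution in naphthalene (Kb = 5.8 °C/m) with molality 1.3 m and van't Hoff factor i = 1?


ΔTb = Kb × m × i
= 5.8 × 1.3 × 1
= 7.54 °C

7.54 °C


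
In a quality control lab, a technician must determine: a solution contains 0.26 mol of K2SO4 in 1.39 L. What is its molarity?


M = n/V = 0.26/1.39 = 0.187 mol/L

0.187 M


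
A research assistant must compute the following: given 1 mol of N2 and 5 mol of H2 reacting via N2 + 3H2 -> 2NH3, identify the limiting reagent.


Mole ratio available / coefficient:
  N2: 1/1 = 1.000
  H2: 5/3 = 1.667
Smaller ratio is limiting.

N2


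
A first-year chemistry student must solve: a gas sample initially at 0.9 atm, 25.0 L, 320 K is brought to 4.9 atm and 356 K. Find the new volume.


P1V1/T1 = P2V2/T2
V2 = P1V1T2/(T1P2)
= 0.9×25.0×356/(320×4.9)
= 5.108 L

5.108 L


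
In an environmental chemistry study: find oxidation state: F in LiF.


F is always -1
Oxidation number: -1

-1


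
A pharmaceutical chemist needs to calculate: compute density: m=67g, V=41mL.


ρ = mass/volume
= 67/41
= 1.634 g/mL

1.634 g/mL


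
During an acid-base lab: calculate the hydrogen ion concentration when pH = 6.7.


[H+] = 10^(-pH) = 10^(-6.7)
= 2.0×10^-7 M

2.0×10^-7 M


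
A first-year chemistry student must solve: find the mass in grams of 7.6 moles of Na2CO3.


M(Na2CO3) = 105.99 g/mol
mass = n × M = 7.6 × 105.99 = 805.52 g

805.52 g


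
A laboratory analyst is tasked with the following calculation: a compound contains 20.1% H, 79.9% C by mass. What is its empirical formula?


Assume 100 g sample. Moles of each element:
  H: 20.1/1.008 = 19.94 mol
  C: 79.9/12.01 = 6.653 mol
Divide by smallest (6.653):
  H: 19.94/6.653 = 3.0
  C: 6.653/6.653 = 1.0
Empirical formula: CH3

CH3


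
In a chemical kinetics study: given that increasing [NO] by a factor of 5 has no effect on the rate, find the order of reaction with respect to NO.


rate ∝ [NO]^n
rate ∝ [NO]^0
Order in NO: 0

0


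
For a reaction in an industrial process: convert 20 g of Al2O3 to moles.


M(Al2O3) = 101.96 g/mol
n = mass/M = 20/101.96 = 0.1962 mol

0.1962 mol


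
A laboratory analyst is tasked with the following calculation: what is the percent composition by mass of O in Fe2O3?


M(Fe2O3) = 2×55.85 + 3×16.0 = 159.70 g/mol
Mass of O = 3 × 16.0 = 48.00 g/mol
% O = 48.00/159.70 × 100 = 30.06%

30.06%


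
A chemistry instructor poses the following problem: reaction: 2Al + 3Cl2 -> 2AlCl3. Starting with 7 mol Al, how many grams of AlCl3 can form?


Mole ratio AlCl3:Al = 2:2
n(AlCl3) = 7 × 2/2 = 7.000 mol
mass = 7.000 × 133.33 = 933.31 g

933.31 g


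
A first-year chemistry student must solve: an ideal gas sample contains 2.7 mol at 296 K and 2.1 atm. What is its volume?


PV = nRT  (R = 0.08206 L·atm/(mol·K))
V = nRT/P = 2.7×0.08206×296/2.1
= 31.23 L

31.23 L


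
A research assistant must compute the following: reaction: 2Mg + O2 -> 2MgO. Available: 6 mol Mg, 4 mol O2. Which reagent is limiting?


Mole ratio available / coefficient:
  Mg: 6/2 = 3.000
  O2: 4/1 = 4.000
Smaller ratio is limiting.

Mg


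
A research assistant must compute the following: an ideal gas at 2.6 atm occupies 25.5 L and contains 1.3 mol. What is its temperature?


PV = nRT  (R = 0.08206 L·atm/(mol·K))
T = PV/(nR) = 2.6×25.5/(1.3×0.08206)
= 66.30/0.106678
= 621.50 K

621.50 K


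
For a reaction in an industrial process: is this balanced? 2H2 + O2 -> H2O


Equation: 2H2 + O2 -> H2O
Check atoms: H: 4≠2, O: 2≠1
Not balanced

No, not balanced


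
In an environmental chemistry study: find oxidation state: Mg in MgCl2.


Group 2 metal: +2
Oxidation number: +2

+2


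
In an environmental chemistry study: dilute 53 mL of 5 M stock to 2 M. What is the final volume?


C1V1 = C2V2
5 × 53 = 2 × V2
V2 = 265/2 = 132.5 mL

132.5 mL


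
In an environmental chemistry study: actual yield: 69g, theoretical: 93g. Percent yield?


% yield = actual/theoretical × 100
= 69/93 × 100
= 74.19%

74.19%


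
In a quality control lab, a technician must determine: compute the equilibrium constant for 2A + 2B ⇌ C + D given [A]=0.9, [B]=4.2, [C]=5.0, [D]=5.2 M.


Kc = [C][D]/([A]^2[B]^2)
= (5.0^1 × 5.2^1)/(0.9^2 × 4.2^2)
= 26/14.2884
= 1.820

1.820


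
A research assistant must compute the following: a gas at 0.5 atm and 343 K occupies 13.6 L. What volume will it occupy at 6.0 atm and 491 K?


P1V1/T1 = P2V2/T2
V2 = P1V1T2/(T1P2)
= 0.5×13.6×491/(343×6.0)
= 1.622 L

1.622 L


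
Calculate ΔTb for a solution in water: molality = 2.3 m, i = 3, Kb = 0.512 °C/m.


ΔTb = Kb × m × i
= 0.512 × 2.3 × 3
= 3.5328 °C

3.5328 °C


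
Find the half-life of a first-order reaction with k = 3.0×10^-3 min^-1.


t½ = ln2/k = 0.693147/(3.0×10^-3 min^-1)
= 231.0 min

231.0 min


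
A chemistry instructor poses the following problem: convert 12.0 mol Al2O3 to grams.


M(Al2O3) = 101.96 g/mol
mass = n × M = 12.0 × 101.96 = 1223.52 g

1223.52 g


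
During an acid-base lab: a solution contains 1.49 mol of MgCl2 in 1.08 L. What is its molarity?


M = n/V = 1.49/1.08 = 1.380 mol/L

1.380 M


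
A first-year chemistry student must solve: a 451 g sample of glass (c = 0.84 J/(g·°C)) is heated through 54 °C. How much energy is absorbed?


q = mcΔT = 451 × 0.84 × 54
= 20457.36 J

20457.36 J


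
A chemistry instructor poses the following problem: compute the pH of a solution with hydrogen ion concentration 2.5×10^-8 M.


pH = -log10([H+]) = -log10(2.5×10^-8)
= 8 - log10(2.5)
= 8 - 0.4
= 7.6

7.6


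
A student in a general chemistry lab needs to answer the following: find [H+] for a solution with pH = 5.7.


[H+] = 10^(-pH) = 10^(-5.7)
= 2.0×10^-6 M

2.0×10^-6 M


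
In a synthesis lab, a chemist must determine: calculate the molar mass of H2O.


M(H2O) = 2×1.008 + 1×16.0
= 2.02 + 16.0
= 18.02 g/mol

18.02 g/mol


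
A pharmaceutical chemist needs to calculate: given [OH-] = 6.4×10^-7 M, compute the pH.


pOH = -log10([OH-]) = -log10(6.4×10^-7)
= 7 - log10(6.4) = 6.19
pH = 14 - pOH = 14 - 6.19 = 7.81

7.81


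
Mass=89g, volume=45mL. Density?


ρ = mass/volume
= 89/45
= 1.978 g/mL

1.978 g/mL


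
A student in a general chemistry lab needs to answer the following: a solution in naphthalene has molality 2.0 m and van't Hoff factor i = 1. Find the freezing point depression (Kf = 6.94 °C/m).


ΔTf = Kf × m × i
= 6.94 × 2.0 × 1
= 13.88 °C

13.88 °C


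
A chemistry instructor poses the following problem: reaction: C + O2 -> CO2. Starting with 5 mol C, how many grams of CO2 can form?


Mole ratio CO2:C = 1:1
n(CO2) = 5 × 1/1 = 5.000 mol
mass = 5.000 × 44.01 = 220.05 g

220.05 g


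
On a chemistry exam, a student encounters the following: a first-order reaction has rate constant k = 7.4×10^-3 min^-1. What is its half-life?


t½ = ln2/k = 0.693147/(7.4×10^-3 min^-1)
= 93.67 min

93.67 min


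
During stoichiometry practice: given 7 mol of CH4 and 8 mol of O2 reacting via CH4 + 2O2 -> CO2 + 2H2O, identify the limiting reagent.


Mole ratio available / coefficient:
  CH4: 7/1 = 7.000
  O2: 8/2 = 4.000
Smaller ratio is limiting.

O2


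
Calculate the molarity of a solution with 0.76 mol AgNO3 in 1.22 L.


M = n/V = 0.76/1.22 = 0.623 mol/L

0.623 M


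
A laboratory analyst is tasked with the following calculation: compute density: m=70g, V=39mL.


ρ = mass/volume
= 70/39
= 1.795 g/mL

1.795 g/mL


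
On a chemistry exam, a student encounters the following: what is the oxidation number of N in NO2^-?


x + 2(-2) = -1, so x = +3
Oxidation number: +3

+3


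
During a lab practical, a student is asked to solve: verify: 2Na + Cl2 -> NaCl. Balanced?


Equation: 2Na + Cl2 -> NaCl
Check atoms: Cl: 2≠1, Na: 2≠1
Not balanced

No, not balanced


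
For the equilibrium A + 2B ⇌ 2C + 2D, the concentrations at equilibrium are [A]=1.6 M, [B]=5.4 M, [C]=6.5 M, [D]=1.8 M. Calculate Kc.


Kc = [C]^2[D]^2/([A][B]^2)
= (6.5^2 × 1.8^2)/(1.6^1 × 5.4^2)
= 136.89/46.656
= 2.934

2.934


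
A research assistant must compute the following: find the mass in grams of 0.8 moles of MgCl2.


M(MgCl2) = 95.21 g/mol
mass = n × M = 0.8 × 95.21 = 76.17 g

76.17 g


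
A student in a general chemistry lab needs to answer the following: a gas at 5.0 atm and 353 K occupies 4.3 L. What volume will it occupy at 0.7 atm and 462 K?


P1V1/T1 = P2V2/T2
V2 = P1V1T2/(T1P2)
= 5.0×4.3×462/(353×0.7)
= 40.198 L

40.198 L


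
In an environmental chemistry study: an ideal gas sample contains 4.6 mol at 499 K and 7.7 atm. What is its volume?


PV = nRT  (R = 0.08206 L·atm/(mol·K))
V = nRT/P = 4.6×0.08206×499/7.7
= 24.462 L

24.462 L


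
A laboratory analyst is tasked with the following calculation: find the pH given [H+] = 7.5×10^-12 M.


pH = -log10([H+]) = -log10(7.5×10^-12)
= 12 - log10(7.5)
= 12 - 0.88
= 11.12

11.12


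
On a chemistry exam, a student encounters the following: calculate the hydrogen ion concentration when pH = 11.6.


[H+] = 10^(-pH) = 10^(-11.6)
= 2.51×10^-12 M

2.51×10^-12 M


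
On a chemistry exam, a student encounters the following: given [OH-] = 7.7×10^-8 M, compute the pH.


pOH = -log10([OH-]) = -log10(7.7×10^-8)
= 8 - log10(7.7) = 7.11
pH = 14 - pOH = 14 - 7.11 = 6.89

6.89


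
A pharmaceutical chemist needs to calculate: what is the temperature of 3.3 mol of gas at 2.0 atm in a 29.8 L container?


PV = nRT  (R = 0.08206 L·atm/(mol·K))
T = PV/(nR) = 2.0×29.8/(3.3×0.08206)
= 59.60/0.270798
= 220.09 K

220.09 K


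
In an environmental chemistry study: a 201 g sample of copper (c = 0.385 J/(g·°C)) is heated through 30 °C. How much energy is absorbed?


q = mcΔT = 201 × 0.385 × 30
= 2321.55 J

2321.55 J


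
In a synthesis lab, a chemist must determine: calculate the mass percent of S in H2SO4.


M(H2SO4) = 2×1.008 + 1×32.07 + 4×16.0 = 98.086 g/mol
Mass of S = 1 × 32.07 = 32.07 g/mol
% S = 32.07/98.086 × 100 = 32.70%

32.70%


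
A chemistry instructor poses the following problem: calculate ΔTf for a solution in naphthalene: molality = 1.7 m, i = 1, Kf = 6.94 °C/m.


ΔTf = Kf × m × i
= 6.94 × 1.7 × 1
= 11.798 °C

11.798 °C


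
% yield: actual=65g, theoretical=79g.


% yield = actual/theoretical × 100
= 65/79 × 100
= 82.28%

82.28%


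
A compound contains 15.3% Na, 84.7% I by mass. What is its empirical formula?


Assume 100 g sample. Moles of each element:
  Na: 15.3/22.99 = 0.666 mol
  I: 84.7/126.9 = 0.667 mol
Divide by smallest (0.666):
  Na: 0.666/0.666 = 1.0
  I: 0.667/0.666 = 1.0
Empirical formula: NaI

NaI


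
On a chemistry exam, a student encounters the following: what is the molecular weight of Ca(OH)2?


M(Ca(OH)2) = 1×40.08 + 2×16.0 + 2×1.008
= 40.08 + 32.0 + 2.02
= 74.1 g/mol

74.1 g/mol


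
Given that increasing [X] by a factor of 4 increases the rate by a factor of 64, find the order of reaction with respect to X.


rate ∝ [X]^n
4^n = 64 → n = 3
Order in X: 3

3


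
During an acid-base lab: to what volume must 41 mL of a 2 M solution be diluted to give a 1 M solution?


C1V1 = C2V2
2 × 41 = 1 × V2
V2 = 82/1 = 82.0 mL

82.0 mL


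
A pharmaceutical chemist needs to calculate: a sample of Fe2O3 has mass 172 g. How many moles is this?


M(Fe2O3) = 159.7 g/mol
n = mass/M = 172/159.7 = 1.077 mol

1.077 mol


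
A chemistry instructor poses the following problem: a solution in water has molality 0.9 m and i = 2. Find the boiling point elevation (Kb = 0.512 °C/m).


ΔTb = Kb × m × i
= 0.512 × 0.9 × 2
= 0.9216 °C

0.9216 °C


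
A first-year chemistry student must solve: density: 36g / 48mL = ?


ρ = mass/volume
= 36/48
= 0.75 g/mL

0.75 g/mL


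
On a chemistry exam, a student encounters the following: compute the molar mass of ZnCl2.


M(ZnCl2) = 1×65.38 + 2×35.45
= 65.38 + 70.9
= 136.28 g/mol

136.28 g/mol


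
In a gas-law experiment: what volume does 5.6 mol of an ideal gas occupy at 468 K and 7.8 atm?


PV = nRT  (R = 0.08206 L·atm/(mol·K))
V = nRT/P = 5.6×0.08206×468/7.8
= 27.572 L

27.572 L


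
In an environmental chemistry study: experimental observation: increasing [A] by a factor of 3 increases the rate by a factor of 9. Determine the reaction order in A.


rate ∝ [A]^n
3^n = 9 → n = 2
Order in A: 2

2


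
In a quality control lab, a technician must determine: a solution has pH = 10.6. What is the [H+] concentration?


[H+] = 10^(-pH) = 10^(-10.6)
= 2.51×10^-11 M

2.51×10^-11 M


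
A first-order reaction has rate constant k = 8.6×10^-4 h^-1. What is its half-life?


t½ = ln2/k = 0.693147/(8.6×10^-4 h^-1)
= 806.0 h

806.0 h


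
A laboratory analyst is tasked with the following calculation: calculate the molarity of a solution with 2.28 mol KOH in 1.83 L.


M = n/V = 2.28/1.83 = 1.246 mol/L

1.246 M


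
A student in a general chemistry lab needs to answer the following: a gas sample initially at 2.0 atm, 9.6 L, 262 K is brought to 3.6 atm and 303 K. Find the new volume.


P1V1/T1 = P2V2/T2
V2 = P1V1T2/(T1P2)
= 2.0×9.6×303/(262×3.6)
= 6.168 L

6.168 L


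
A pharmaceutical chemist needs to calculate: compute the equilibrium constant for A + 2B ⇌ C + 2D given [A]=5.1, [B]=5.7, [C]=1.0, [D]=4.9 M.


Kc = [C][D]^2/([A][B]^2)
= (1.0^1 × 4.9^2)/(5.1^1 × 5.7^2)
= 24.01/165.699
= 0.1449

0.1449


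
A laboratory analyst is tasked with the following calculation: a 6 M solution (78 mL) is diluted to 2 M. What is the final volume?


C1V1 = C2V2
6 × 78 = 2 × V2
V2 = 468/2 = 234.0 mL

234.0 mL


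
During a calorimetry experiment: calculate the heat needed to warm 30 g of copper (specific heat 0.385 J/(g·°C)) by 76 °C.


q = mcΔT = 30 × 0.385 × 76
= 877.80 J

877.80 J


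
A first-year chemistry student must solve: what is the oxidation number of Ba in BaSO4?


Group 2 metal: +2
Oxidation number: +2

+2


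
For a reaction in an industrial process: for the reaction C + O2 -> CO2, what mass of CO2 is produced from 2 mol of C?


Mole ratio CO2:C = 1:1
n(CO2) = 2 × 1/1 = 2.000 mol
mass = 2.000 × 44.01 = 88.02 g

88.02 g


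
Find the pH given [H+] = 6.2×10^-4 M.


pH = -log10([H+]) = -log10(6.2×10^-4)
= 4 - log10(6.2)
= 4 - 0.79
= 3.21

3.21


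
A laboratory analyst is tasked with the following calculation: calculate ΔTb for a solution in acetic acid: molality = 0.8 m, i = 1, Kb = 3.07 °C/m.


ΔTb = Kb × m × i
= 3.07 × 0.8 × 1
= 2.456 °C

2.456 °C


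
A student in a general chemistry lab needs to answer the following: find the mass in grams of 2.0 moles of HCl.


M(HCl) = 36.46 g/mol
mass = n × M = 2.0 × 36.46 = 72.92 g

72.92 g


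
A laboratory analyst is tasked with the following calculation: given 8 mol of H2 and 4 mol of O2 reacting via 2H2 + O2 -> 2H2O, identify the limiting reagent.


Mole ratio available / coefficient:
  H2: 8/2 = 4.000
  O2: 4/1 = 4.000
Smaller ratio is limiting.

neither (stoichiometric); H2 and O2 are fully consumed


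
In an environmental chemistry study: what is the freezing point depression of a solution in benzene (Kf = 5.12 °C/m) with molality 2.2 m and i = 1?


ΔTf = Kf × m × i
= 5.12 × 2.2 × 1
= 11.264 °C

11.264 °C


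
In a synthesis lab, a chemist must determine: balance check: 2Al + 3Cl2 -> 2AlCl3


Equation: 2Al + 3Cl2 -> 2AlCl3
Check atoms: Al: 2=2, Cl: 6=6
Balanced

Yes, balanced


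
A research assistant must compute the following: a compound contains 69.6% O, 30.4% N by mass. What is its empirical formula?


Assume 100 g sample. Moles of each element:
  O: 69.6/16.0 = 4.35 mol
  N: 30.4/14.01 = 2.17 mol
Divide by smallest (2.17):
  O: 4.35/2.17 = 2.0
  N: 2.17/2.17 = 1.0
Empirical formula: NO2

NO2


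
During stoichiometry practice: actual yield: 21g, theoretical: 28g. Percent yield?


% yield = actual/theoretical × 100
= 21/28 × 100
= 75.0%

75.0%


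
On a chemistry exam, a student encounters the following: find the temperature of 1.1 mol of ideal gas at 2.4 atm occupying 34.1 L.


PV = nRT  (R = 0.08206 L·atm/(mol·K))
T = PV/(nR) = 2.4×34.1/(1.1×0.08206)
= 81.84/0.090266
= 906.65 K

906.65 K


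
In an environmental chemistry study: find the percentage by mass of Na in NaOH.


M(NaOH) = 1×22.99 + 1×16.0 + 1×1.008 = 39.998 g/mol
Mass of Na = 1 × 22.99 = 22.99 g/mol
% Na = 22.99/39.998 × 100 = 57.48%

57.48%


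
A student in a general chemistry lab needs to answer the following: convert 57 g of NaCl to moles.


M(NaCl) = 58.44 g/mol
n = mass/M = 57/58.44 = 0.9754 mol

0.9754 mol


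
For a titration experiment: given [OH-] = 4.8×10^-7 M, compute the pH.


pOH = -log10([OH-]) = -log10(4.8×10^-7)
= 7 - log10(4.8) = 6.32
pH = 14 - pOH = 14 - 6.32 = 7.68

7.68


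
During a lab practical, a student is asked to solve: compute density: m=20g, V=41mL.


ρ = mass/volume
= 20/41
= 0.488 g/mL

0.488 g/mL


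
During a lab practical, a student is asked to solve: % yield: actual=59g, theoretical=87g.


% yield = actual/theoretical × 100
= 59/87 × 100
= 67.82%

67.82%


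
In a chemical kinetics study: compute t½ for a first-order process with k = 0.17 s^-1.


t½ = ln2/k = 0.693147/(0.17 s^-1)
= 4.077 s

4.077 s


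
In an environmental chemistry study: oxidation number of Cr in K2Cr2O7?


2(+1) + 2x + 7(-2) = 0, so x = +6
Oxidation number: +6

+6


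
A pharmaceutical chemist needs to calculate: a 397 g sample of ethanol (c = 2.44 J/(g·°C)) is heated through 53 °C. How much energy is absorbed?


q = mcΔT = 397 × 2.44 × 53
= 51340.04 J

51340.04 J
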